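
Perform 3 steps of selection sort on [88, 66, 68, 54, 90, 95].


Initial: [88, 66, 68, 54, 90, 95]
Step 1: min=54 at 3
  Swap: [54, 66, 68, 88, 90, 95]
Step 2: min=66 at 1
  Swap: [54, 66, 68, 88, 90, 95]
Step 3: min=68 at 2
  Swap: [54, 66, 68, 88, 90, 95]

After 3 steps: [54, 66, 68, 88, 90, 95]


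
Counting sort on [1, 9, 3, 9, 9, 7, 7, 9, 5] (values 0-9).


Input: [1, 9, 3, 9, 9, 7, 7, 9, 5]
Counts: [0, 1, 0, 1, 0, 1, 0, 2, 0, 4]

Sorted: [1, 3, 5, 7, 7, 9, 9, 9, 9]


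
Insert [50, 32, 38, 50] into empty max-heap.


Insert 50: [50]
Insert 32: [50, 32]
Insert 38: [50, 32, 38]
Insert 50: [50, 50, 38, 32]

Final heap: [50, 50, 38, 32]


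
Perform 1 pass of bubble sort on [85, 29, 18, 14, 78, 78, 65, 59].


Initial: [85, 29, 18, 14, 78, 78, 65, 59]
Pass 1: [29, 18, 14, 78, 78, 65, 59, 85] (7 swaps)

After 1 pass: [29, 18, 14, 78, 78, 65, 59, 85]


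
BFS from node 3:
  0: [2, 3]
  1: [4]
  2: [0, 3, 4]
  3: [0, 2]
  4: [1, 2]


Visit 3, enqueue [0, 2]
Visit 0, enqueue []
Visit 2, enqueue [4]
Visit 4, enqueue [1]
Visit 1, enqueue []

BFS order: [3, 0, 2, 4, 1]


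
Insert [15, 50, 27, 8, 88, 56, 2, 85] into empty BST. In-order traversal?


Insert 15: root
Insert 50: R from 15
Insert 27: R from 15 -> L from 50
Insert 8: L from 15
Insert 88: R from 15 -> R from 50
Insert 56: R from 15 -> R from 50 -> L from 88
Insert 2: L from 15 -> L from 8
Insert 85: R from 15 -> R from 50 -> L from 88 -> R from 56

In-order: [2, 8, 15, 27, 50, 56, 85, 88]


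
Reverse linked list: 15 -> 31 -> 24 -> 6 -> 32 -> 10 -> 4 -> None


Step 1: curr=15, set curr.next=prev(None) | reversed so far: 15
Step 2: curr=31, set curr.next=prev(15) | reversed so far: 31 -> 15
Step 3: curr=24, set curr.next=prev(31) | reversed so far: 24 -> 31 -> 15
Step 4: curr=6, set curr.next=prev(24) | reversed so far: 6 -> 24 -> 31 -> 15
Step 5: curr=32, set curr.next=prev(6) | reversed so far: 32 -> 6 -> 24 -> 31 -> 15
Step 6: curr=10, set curr.next=prev(32) | reversed so far: 10 -> 32 -> 6 -> 24 -> 31 -> 15
Step 7: curr=4, set curr.next=prev(10) | reversed so far: 4 -> 10 -> 32 -> 6 -> 24 -> 31 -> 15

4 -> 10 -> 32 -> 6 -> 24 -> 31 -> 15 -> None


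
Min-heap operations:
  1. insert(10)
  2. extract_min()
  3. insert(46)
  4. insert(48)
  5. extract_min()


insert(10) -> [10]
extract_min()->10, []
insert(46) -> [46]
insert(48) -> [46, 48]
extract_min()->46, [48]

Final heap: [48]


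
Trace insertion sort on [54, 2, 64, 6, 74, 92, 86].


Initial: [54, 2, 64, 6, 74, 92, 86]
Insert 2: [2, 54, 64, 6, 74, 92, 86]
Insert 64: [2, 54, 64, 6, 74, 92, 86]
Insert 6: [2, 6, 54, 64, 74, 92, 86]
Insert 74: [2, 6, 54, 64, 74, 92, 86]
Insert 92: [2, 6, 54, 64, 74, 92, 86]
Insert 86: [2, 6, 54, 64, 74, 86, 92]

Sorted: [2, 6, 54, 64, 74, 86, 92]


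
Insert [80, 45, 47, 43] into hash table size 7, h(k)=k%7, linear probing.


Insert 80: h=3 -> slot 3
Insert 45: h=3, 1 probes -> slot 4
Insert 47: h=5 -> slot 5
Insert 43: h=1 -> slot 1

Table: [None, 43, None, 80, 45, 47, None]


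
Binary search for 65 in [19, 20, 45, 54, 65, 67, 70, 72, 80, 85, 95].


Step 1: lo=0, hi=10, mid=5, val=67
Step 2: lo=0, hi=4, mid=2, val=45
Step 3: lo=3, hi=4, mid=3, val=54
Step 4: lo=4, hi=4, mid=4, val=65

Found at index 4


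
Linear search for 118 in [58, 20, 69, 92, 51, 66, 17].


i=0: 58!=118
i=1: 20!=118
i=2: 69!=118
i=3: 92!=118
i=4: 51!=118
i=5: 66!=118
i=6: 17!=118

Not found, 7 comps


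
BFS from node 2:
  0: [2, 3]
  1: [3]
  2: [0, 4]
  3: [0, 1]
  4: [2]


Visit 2, enqueue [0, 4]
Visit 0, enqueue [3]
Visit 4, enqueue []
Visit 3, enqueue [1]
Visit 1, enqueue []

BFS order: [2, 0, 4, 3, 1]


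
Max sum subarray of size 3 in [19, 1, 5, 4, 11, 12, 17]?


[0:3]: 25
[1:4]: 10
[2:5]: 20
[3:6]: 27
[4:7]: 40

Max: 40 at [4:7]


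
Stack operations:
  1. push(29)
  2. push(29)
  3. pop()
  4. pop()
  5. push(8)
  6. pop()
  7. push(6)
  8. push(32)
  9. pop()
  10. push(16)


push(29) -> [29]
push(29) -> [29, 29]
pop()->29, [29]
pop()->29, []
push(8) -> [8]
pop()->8, []
push(6) -> [6]
push(32) -> [6, 32]
pop()->32, [6]
push(16) -> [6, 16]

Final stack: [6, 16]


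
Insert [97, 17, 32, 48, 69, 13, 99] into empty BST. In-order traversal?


Insert 97: root
Insert 17: L from 97
Insert 32: L from 97 -> R from 17
Insert 48: L from 97 -> R from 17 -> R from 32
Insert 69: L from 97 -> R from 17 -> R from 32 -> R from 48
Insert 13: L from 97 -> L from 17
Insert 99: R from 97

In-order: [13, 17, 32, 48, 69, 97, 99]


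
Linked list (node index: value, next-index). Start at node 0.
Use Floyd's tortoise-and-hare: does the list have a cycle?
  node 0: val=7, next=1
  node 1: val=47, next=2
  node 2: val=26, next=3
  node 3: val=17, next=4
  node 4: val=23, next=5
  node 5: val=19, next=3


Floyd's tortoise (slow, +1) and hare (fast, +2):
  init: slow=0, fast=0
  step 1: slow=1, fast=2
  step 2: slow=2, fast=4
  step 3: slow=3, fast=3
  slow == fast at node 3: cycle detected

Cycle: yes


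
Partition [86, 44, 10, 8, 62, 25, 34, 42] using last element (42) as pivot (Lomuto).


Pivot: 42
  10 <= 42: swap -> [10, 44, 86, 8, 62, 25, 34, 42]
  8 <= 42: swap -> [10, 8, 86, 44, 62, 25, 34, 42]
  25 <= 42: swap -> [10, 8, 25, 44, 62, 86, 34, 42]
  34 <= 42: swap -> [10, 8, 25, 34, 62, 86, 44, 42]
Place pivot at 4: [10, 8, 25, 34, 42, 86, 44, 62]

Partitioned: [10, 8, 25, 34, 42, 86, 44, 62]


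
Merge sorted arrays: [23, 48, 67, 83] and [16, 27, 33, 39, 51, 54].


Take 16 from B
Take 23 from A
Take 27 from B
Take 33 from B
Take 39 from B
Take 48 from A
Take 51 from B
Take 54 from B

Merged: [16, 23, 27, 33, 39, 48, 51, 54, 67, 83]


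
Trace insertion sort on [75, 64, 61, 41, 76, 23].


Initial: [75, 64, 61, 41, 76, 23]
Insert 64: [64, 75, 61, 41, 76, 23]
Insert 61: [61, 64, 75, 41, 76, 23]
Insert 41: [41, 61, 64, 75, 76, 23]
Insert 76: [41, 61, 64, 75, 76, 23]
Insert 23: [23, 41, 61, 64, 75, 76]

Sorted: [23, 41, 61, 64, 75, 76]


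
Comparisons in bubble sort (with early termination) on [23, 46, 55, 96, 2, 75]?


Algorithm: bubble sort (with early termination)
Input: [23, 46, 55, 96, 2, 75]
Sorted: [2, 23, 46, 55, 75, 96]

15


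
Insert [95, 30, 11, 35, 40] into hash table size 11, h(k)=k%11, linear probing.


Insert 95: h=7 -> slot 7
Insert 30: h=8 -> slot 8
Insert 11: h=0 -> slot 0
Insert 35: h=2 -> slot 2
Insert 40: h=7, 2 probes -> slot 9

Table: [11, None, 35, None, None, None, None, 95, 30, 40, None]


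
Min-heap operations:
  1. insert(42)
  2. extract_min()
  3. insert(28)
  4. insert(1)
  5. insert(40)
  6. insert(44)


insert(42) -> [42]
extract_min()->42, []
insert(28) -> [28]
insert(1) -> [1, 28]
insert(40) -> [1, 28, 40]
insert(44) -> [1, 28, 40, 44]

Final heap: [1, 28, 40, 44]


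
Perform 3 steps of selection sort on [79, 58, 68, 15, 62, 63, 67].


Initial: [79, 58, 68, 15, 62, 63, 67]
Step 1: min=15 at 3
  Swap: [15, 58, 68, 79, 62, 63, 67]
Step 2: min=58 at 1
  Swap: [15, 58, 68, 79, 62, 63, 67]
Step 3: min=62 at 4
  Swap: [15, 58, 62, 79, 68, 63, 67]

After 3 steps: [15, 58, 62, 79, 68, 63, 67]


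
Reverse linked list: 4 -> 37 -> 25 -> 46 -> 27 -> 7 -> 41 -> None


Step 1: curr=4, set curr.next=prev(None) | reversed so far: 4
Step 2: curr=37, set curr.next=prev(4) | reversed so far: 37 -> 4
Step 3: curr=25, set curr.next=prev(37) | reversed so far: 25 -> 37 -> 4
Step 4: curr=46, set curr.next=prev(25) | reversed so far: 46 -> 25 -> 37 -> 4
Step 5: curr=27, set curr.next=prev(46) | reversed so far: 27 -> 46 -> 25 -> 37 -> 4
Step 6: curr=7, set curr.next=prev(27) | reversed so far: 7 -> 27 -> 46 -> 25 -> 37 -> 4
Step 7: curr=41, set curr.next=prev(7) | reversed so far: 41 -> 7 -> 27 -> 46 -> 25 -> 37 -> 4

41 -> 7 -> 27 -> 46 -> 25 -> 37 -> 4 -> None


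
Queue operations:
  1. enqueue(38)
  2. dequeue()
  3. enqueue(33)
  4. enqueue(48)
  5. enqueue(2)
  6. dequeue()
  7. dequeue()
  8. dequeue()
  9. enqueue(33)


enqueue(38) -> [38]
dequeue()->38, []
enqueue(33) -> [33]
enqueue(48) -> [33, 48]
enqueue(2) -> [33, 48, 2]
dequeue()->33, [48, 2]
dequeue()->48, [2]
dequeue()->2, []
enqueue(33) -> [33]

Final queue: [33]


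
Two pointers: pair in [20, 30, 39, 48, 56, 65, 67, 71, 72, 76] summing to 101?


lo=0(20)+hi=9(76)=96
lo=1(30)+hi=9(76)=106
lo=1(30)+hi=8(72)=102
lo=1(30)+hi=7(71)=101

Yes: 30+71=101


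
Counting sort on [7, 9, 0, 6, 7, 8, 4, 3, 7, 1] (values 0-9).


Input: [7, 9, 0, 6, 7, 8, 4, 3, 7, 1]
Counts: [1, 1, 0, 1, 1, 0, 1, 3, 1, 1]

Sorted: [0, 1, 3, 4, 6, 7, 7, 7, 8, 9]


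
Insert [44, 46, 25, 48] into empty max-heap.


Insert 44: [44]
Insert 46: [46, 44]
Insert 25: [46, 44, 25]
Insert 48: [48, 46, 25, 44]

Final heap: [48, 46, 25, 44]


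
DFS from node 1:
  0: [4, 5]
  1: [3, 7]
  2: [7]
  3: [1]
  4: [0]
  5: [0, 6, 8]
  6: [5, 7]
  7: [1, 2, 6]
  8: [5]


Visit 1, push [7, 3]
Visit 3, push []
Visit 7, push [6, 2]
Visit 2, push []
Visit 6, push [5]
Visit 5, push [8, 0]
Visit 0, push [4]
Visit 4, push []
Visit 8, push []

DFS order: [1, 3, 7, 2, 6, 5, 0, 4, 8]


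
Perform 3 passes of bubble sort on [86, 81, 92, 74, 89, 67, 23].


Initial: [86, 81, 92, 74, 89, 67, 23]
Pass 1: [81, 86, 74, 89, 67, 23, 92] (5 swaps)
Pass 2: [81, 74, 86, 67, 23, 89, 92] (3 swaps)
Pass 3: [74, 81, 67, 23, 86, 89, 92] (3 swaps)

After 3 passes: [74, 81, 67, 23, 86, 89, 92]


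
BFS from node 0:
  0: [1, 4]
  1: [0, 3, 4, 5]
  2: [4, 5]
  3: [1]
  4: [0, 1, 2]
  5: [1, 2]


Visit 0, enqueue [1, 4]
Visit 1, enqueue [3, 5]
Visit 4, enqueue [2]
Visit 3, enqueue []
Visit 5, enqueue []
Visit 2, enqueue []

BFS order: [0, 1, 4, 3, 5, 2]


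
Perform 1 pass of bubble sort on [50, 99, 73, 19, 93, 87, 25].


Initial: [50, 99, 73, 19, 93, 87, 25]
Pass 1: [50, 73, 19, 93, 87, 25, 99] (5 swaps)

After 1 pass: [50, 73, 19, 93, 87, 25, 99]


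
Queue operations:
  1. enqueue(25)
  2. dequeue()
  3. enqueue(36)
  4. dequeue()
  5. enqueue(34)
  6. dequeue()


enqueue(25) -> [25]
dequeue()->25, []
enqueue(36) -> [36]
dequeue()->36, []
enqueue(34) -> [34]
dequeue()->34, []

Final queue: []


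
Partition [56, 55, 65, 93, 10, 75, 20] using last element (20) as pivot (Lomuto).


Pivot: 20
  10 <= 20: swap -> [10, 55, 65, 93, 56, 75, 20]
Place pivot at 1: [10, 20, 65, 93, 56, 75, 55]

Partitioned: [10, 20, 65, 93, 56, 75, 55]


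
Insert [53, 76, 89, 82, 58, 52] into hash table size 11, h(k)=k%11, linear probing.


Insert 53: h=9 -> slot 9
Insert 76: h=10 -> slot 10
Insert 89: h=1 -> slot 1
Insert 82: h=5 -> slot 5
Insert 58: h=3 -> slot 3
Insert 52: h=8 -> slot 8

Table: [None, 89, None, 58, None, 82, None, None, 52, 53, 76]


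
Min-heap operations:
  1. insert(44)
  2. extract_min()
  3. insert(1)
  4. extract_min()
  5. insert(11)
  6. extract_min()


insert(44) -> [44]
extract_min()->44, []
insert(1) -> [1]
extract_min()->1, []
insert(11) -> [11]
extract_min()->11, []

Final heap: []


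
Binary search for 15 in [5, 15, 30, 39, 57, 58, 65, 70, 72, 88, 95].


Step 1: lo=0, hi=10, mid=5, val=58
Step 2: lo=0, hi=4, mid=2, val=30
Step 3: lo=0, hi=1, mid=0, val=5
Step 4: lo=1, hi=1, mid=1, val=15

Found at index 1


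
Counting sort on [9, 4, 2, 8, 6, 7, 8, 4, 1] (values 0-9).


Input: [9, 4, 2, 8, 6, 7, 8, 4, 1]
Counts: [0, 1, 1, 0, 2, 0, 1, 1, 2, 1]

Sorted: [1, 2, 4, 4, 6, 7, 8, 8, 9]


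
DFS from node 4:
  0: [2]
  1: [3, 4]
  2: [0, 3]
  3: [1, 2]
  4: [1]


Visit 4, push [1]
Visit 1, push [3]
Visit 3, push [2]
Visit 2, push [0]
Visit 0, push []

DFS order: [4, 1, 3, 2, 0]


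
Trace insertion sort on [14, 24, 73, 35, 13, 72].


Initial: [14, 24, 73, 35, 13, 72]
Insert 24: [14, 24, 73, 35, 13, 72]
Insert 73: [14, 24, 73, 35, 13, 72]
Insert 35: [14, 24, 35, 73, 13, 72]
Insert 13: [13, 14, 24, 35, 73, 72]
Insert 72: [13, 14, 24, 35, 72, 73]

Sorted: [13, 14, 24, 35, 72, 73]


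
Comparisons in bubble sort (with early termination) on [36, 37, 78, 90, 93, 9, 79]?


Algorithm: bubble sort (with early termination)
Input: [36, 37, 78, 90, 93, 9, 79]
Sorted: [9, 36, 37, 78, 79, 90, 93]

21


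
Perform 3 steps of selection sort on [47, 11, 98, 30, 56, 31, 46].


Initial: [47, 11, 98, 30, 56, 31, 46]
Step 1: min=11 at 1
  Swap: [11, 47, 98, 30, 56, 31, 46]
Step 2: min=30 at 3
  Swap: [11, 30, 98, 47, 56, 31, 46]
Step 3: min=31 at 5
  Swap: [11, 30, 31, 47, 56, 98, 46]

After 3 steps: [11, 30, 31, 47, 56, 98, 46]


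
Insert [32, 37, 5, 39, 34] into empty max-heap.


Insert 32: [32]
Insert 37: [37, 32]
Insert 5: [37, 32, 5]
Insert 39: [39, 37, 5, 32]
Insert 34: [39, 37, 5, 32, 34]

Final heap: [39, 37, 5, 32, 34]


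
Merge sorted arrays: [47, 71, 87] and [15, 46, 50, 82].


Take 15 from B
Take 46 from B
Take 47 from A
Take 50 from B
Take 71 from A
Take 82 from B

Merged: [15, 46, 47, 50, 71, 82, 87]


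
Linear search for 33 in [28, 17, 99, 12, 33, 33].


i=0: 28!=33
i=1: 17!=33
i=2: 99!=33
i=3: 12!=33
i=4: 33==33 found!

Found at 4, 5 comps


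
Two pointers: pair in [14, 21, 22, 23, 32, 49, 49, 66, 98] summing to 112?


lo=0(14)+hi=8(98)=112

Yes: 14+98=112


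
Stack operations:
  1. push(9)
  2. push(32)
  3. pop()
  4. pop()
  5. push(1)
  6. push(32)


push(9) -> [9]
push(32) -> [9, 32]
pop()->32, [9]
pop()->9, []
push(1) -> [1]
push(32) -> [1, 32]

Final stack: [1, 32]


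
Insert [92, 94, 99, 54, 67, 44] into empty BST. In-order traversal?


Insert 92: root
Insert 94: R from 92
Insert 99: R from 92 -> R from 94
Insert 54: L from 92
Insert 67: L from 92 -> R from 54
Insert 44: L from 92 -> L from 54

In-order: [44, 54, 67, 92, 94, 99]


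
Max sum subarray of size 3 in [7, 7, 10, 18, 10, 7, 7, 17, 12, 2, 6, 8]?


[0:3]: 24
[1:4]: 35
[2:5]: 38
[3:6]: 35
[4:7]: 24
[5:8]: 31
[6:9]: 36
[7:10]: 31
[8:11]: 20
[9:12]: 16

Max: 38 at [2:5]


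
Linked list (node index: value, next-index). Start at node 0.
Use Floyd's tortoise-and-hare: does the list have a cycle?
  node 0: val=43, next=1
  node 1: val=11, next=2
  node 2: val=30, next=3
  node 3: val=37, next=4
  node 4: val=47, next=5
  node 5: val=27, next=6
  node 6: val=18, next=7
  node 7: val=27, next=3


Floyd's tortoise (slow, +1) and hare (fast, +2):
  init: slow=0, fast=0
  step 1: slow=1, fast=2
  step 2: slow=2, fast=4
  step 3: slow=3, fast=6
  step 4: slow=4, fast=3
  step 5: slow=5, fast=5
  slow == fast at node 5: cycle detected

Cycle: yes


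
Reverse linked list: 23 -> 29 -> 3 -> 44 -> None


Step 1: curr=23, set curr.next=prev(None) | reversed so far: 23
Step 2: curr=29, set curr.next=prev(23) | reversed so far: 29 -> 23
Step 3: curr=3, set curr.next=prev(29) | reversed so far: 3 -> 29 -> 23
Step 4: curr=44, set curr.next=prev(3) | reversed so far: 44 -> 3 -> 29 -> 23

44 -> 3 -> 29 -> 23 -> None


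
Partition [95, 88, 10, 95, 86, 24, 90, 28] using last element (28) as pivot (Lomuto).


Pivot: 28
  10 <= 28: swap -> [10, 88, 95, 95, 86, 24, 90, 28]
  24 <= 28: swap -> [10, 24, 95, 95, 86, 88, 90, 28]
Place pivot at 2: [10, 24, 28, 95, 86, 88, 90, 95]

Partitioned: [10, 24, 28, 95, 86, 88, 90, 95]


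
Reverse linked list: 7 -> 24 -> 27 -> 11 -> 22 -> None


Step 1: curr=7, set curr.next=prev(None) | reversed so far: 7
Step 2: curr=24, set curr.next=prev(7) | reversed so far: 24 -> 7
Step 3: curr=27, set curr.next=prev(24) | reversed so far: 27 -> 24 -> 7
Step 4: curr=11, set curr.next=prev(27) | reversed so far: 11 -> 27 -> 24 -> 7
Step 5: curr=22, set curr.next=prev(11) | reversed so far: 22 -> 11 -> 27 -> 24 -> 7

22 -> 11 -> 27 -> 24 -> 7 -> None


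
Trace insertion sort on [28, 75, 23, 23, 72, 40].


Initial: [28, 75, 23, 23, 72, 40]
Insert 75: [28, 75, 23, 23, 72, 40]
Insert 23: [23, 28, 75, 23, 72, 40]
Insert 23: [23, 23, 28, 75, 72, 40]
Insert 72: [23, 23, 28, 72, 75, 40]
Insert 40: [23, 23, 28, 40, 72, 75]

Sorted: [23, 23, 28, 40, 72, 75]


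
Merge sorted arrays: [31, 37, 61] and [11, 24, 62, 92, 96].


Take 11 from B
Take 24 from B
Take 31 from A
Take 37 from A
Take 61 from A

Merged: [11, 24, 31, 37, 61, 62, 92, 96]


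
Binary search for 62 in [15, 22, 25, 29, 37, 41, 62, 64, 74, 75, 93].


Step 1: lo=0, hi=10, mid=5, val=41
Step 2: lo=6, hi=10, mid=8, val=74
Step 3: lo=6, hi=7, mid=6, val=62

Found at index 6


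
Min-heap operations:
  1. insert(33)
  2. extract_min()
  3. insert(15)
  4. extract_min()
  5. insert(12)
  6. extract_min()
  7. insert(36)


insert(33) -> [33]
extract_min()->33, []
insert(15) -> [15]
extract_min()->15, []
insert(12) -> [12]
extract_min()->12, []
insert(36) -> [36]

Final heap: [36]


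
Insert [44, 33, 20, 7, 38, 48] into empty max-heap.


Insert 44: [44]
Insert 33: [44, 33]
Insert 20: [44, 33, 20]
Insert 7: [44, 33, 20, 7]
Insert 38: [44, 38, 20, 7, 33]
Insert 48: [48, 38, 44, 7, 33, 20]

Final heap: [48, 38, 44, 7, 33, 20]


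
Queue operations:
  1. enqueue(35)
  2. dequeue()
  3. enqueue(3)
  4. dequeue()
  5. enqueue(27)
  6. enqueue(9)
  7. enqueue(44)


enqueue(35) -> [35]
dequeue()->35, []
enqueue(3) -> [3]
dequeue()->3, []
enqueue(27) -> [27]
enqueue(9) -> [27, 9]
enqueue(44) -> [27, 9, 44]

Final queue: [27, 9, 44]


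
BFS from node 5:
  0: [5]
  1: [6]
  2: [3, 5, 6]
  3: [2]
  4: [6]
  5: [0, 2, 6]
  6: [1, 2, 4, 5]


Visit 5, enqueue [0, 2, 6]
Visit 0, enqueue []
Visit 2, enqueue [3]
Visit 6, enqueue [1, 4]
Visit 3, enqueue []
Visit 1, enqueue []
Visit 4, enqueue []

BFS order: [5, 0, 2, 6, 3, 1, 4]


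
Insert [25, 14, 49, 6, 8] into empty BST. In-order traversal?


Insert 25: root
Insert 14: L from 25
Insert 49: R from 25
Insert 6: L from 25 -> L from 14
Insert 8: L from 25 -> L from 14 -> R from 6

In-order: [6, 8, 14, 25, 49]


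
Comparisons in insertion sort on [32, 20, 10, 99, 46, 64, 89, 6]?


Algorithm: insertion sort
Input: [32, 20, 10, 99, 46, 64, 89, 6]
Sorted: [6, 10, 20, 32, 46, 64, 89, 99]

17


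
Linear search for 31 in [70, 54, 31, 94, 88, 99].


i=0: 70!=31
i=1: 54!=31
i=2: 31==31 found!

Found at 2, 3 comps


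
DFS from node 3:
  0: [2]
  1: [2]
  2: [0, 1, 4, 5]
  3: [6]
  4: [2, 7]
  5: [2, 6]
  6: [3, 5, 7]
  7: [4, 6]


Visit 3, push [6]
Visit 6, push [7, 5]
Visit 5, push [2]
Visit 2, push [4, 1, 0]
Visit 0, push []
Visit 1, push []
Visit 4, push [7]
Visit 7, push []

DFS order: [3, 6, 5, 2, 0, 1, 4, 7]


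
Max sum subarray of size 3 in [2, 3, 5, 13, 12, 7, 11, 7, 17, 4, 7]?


[0:3]: 10
[1:4]: 21
[2:5]: 30
[3:6]: 32
[4:7]: 30
[5:8]: 25
[6:9]: 35
[7:10]: 28
[8:11]: 28

Max: 35 at [6:9]


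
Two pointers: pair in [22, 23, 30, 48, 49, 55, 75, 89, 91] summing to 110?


lo=0(22)+hi=8(91)=113
lo=0(22)+hi=7(89)=111
lo=0(22)+hi=6(75)=97
lo=1(23)+hi=6(75)=98
lo=2(30)+hi=6(75)=105
lo=3(48)+hi=6(75)=123
lo=3(48)+hi=5(55)=103
lo=4(49)+hi=5(55)=104

No pair found


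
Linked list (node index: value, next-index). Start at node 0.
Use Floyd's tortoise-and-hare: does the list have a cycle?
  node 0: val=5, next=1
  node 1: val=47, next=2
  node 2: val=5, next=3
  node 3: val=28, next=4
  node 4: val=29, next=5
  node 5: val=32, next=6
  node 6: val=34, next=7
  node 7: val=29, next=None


Floyd's tortoise (slow, +1) and hare (fast, +2):
  init: slow=0, fast=0
  step 1: slow=1, fast=2
  step 2: slow=2, fast=4
  step 3: slow=3, fast=6
  step 4: fast 6->7->None, no cycle

Cycle: no


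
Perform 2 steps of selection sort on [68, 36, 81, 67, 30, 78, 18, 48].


Initial: [68, 36, 81, 67, 30, 78, 18, 48]
Step 1: min=18 at 6
  Swap: [18, 36, 81, 67, 30, 78, 68, 48]
Step 2: min=30 at 4
  Swap: [18, 30, 81, 67, 36, 78, 68, 48]

After 2 steps: [18, 30, 81, 67, 36, 78, 68, 48]


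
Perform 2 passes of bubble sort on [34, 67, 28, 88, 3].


Initial: [34, 67, 28, 88, 3]
Pass 1: [34, 28, 67, 3, 88] (2 swaps)
Pass 2: [28, 34, 3, 67, 88] (2 swaps)

After 2 passes: [28, 34, 3, 67, 88]


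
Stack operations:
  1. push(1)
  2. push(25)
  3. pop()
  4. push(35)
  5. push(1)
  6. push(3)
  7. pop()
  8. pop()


push(1) -> [1]
push(25) -> [1, 25]
pop()->25, [1]
push(35) -> [1, 35]
push(1) -> [1, 35, 1]
push(3) -> [1, 35, 1, 3]
pop()->3, [1, 35, 1]
pop()->1, [1, 35]

Final stack: [1, 35]


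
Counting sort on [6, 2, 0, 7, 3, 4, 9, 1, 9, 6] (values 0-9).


Input: [6, 2, 0, 7, 3, 4, 9, 1, 9, 6]
Counts: [1, 1, 1, 1, 1, 0, 2, 1, 0, 2]

Sorted: [0, 1, 2, 3, 4, 6, 6, 7, 9, 9]


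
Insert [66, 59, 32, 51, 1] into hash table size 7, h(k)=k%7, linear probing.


Insert 66: h=3 -> slot 3
Insert 59: h=3, 1 probes -> slot 4
Insert 32: h=4, 1 probes -> slot 5
Insert 51: h=2 -> slot 2
Insert 1: h=1 -> slot 1

Table: [None, 1, 51, 66, 59, 32, None]


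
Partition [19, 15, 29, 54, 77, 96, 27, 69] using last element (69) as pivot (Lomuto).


Pivot: 69
  19 <= 69: advance i (no swap)
  15 <= 69: advance i (no swap)
  29 <= 69: advance i (no swap)
  54 <= 69: advance i (no swap)
  27 <= 69: swap -> [19, 15, 29, 54, 27, 96, 77, 69]
Place pivot at 5: [19, 15, 29, 54, 27, 69, 77, 96]

Partitioned: [19, 15, 29, 54, 27, 69, 77, 96]


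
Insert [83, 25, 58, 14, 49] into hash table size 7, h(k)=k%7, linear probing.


Insert 83: h=6 -> slot 6
Insert 25: h=4 -> slot 4
Insert 58: h=2 -> slot 2
Insert 14: h=0 -> slot 0
Insert 49: h=0, 1 probes -> slot 1

Table: [14, 49, 58, None, 25, None, 83]


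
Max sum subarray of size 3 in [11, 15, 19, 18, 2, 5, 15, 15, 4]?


[0:3]: 45
[1:4]: 52
[2:5]: 39
[3:6]: 25
[4:7]: 22
[5:8]: 35
[6:9]: 34

Max: 52 at [1:4]


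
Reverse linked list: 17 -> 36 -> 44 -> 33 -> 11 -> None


Step 1: curr=17, set curr.next=prev(None) | reversed so far: 17
Step 2: curr=36, set curr.next=prev(17) | reversed so far: 36 -> 17
Step 3: curr=44, set curr.next=prev(36) | reversed so far: 44 -> 36 -> 17
Step 4: curr=33, set curr.next=prev(44) | reversed so far: 33 -> 44 -> 36 -> 17
Step 5: curr=11, set curr.next=prev(33) | reversed so far: 11 -> 33 -> 44 -> 36 -> 17

11 -> 33 -> 44 -> 36 -> 17 -> None


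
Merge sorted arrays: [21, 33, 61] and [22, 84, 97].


Take 21 from A
Take 22 from B
Take 33 from A
Take 61 from A

Merged: [21, 22, 33, 61, 84, 97]


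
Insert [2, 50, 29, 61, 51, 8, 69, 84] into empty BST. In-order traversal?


Insert 2: root
Insert 50: R from 2
Insert 29: R from 2 -> L from 50
Insert 61: R from 2 -> R from 50
Insert 51: R from 2 -> R from 50 -> L from 61
Insert 8: R from 2 -> L from 50 -> L from 29
Insert 69: R from 2 -> R from 50 -> R from 61
Insert 84: R from 2 -> R from 50 -> R from 61 -> R from 69

In-order: [2, 8, 29, 50, 51, 61, 69, 84]


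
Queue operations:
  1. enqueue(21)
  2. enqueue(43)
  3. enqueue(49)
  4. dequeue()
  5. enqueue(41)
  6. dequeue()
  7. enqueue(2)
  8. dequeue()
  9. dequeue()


enqueue(21) -> [21]
enqueue(43) -> [21, 43]
enqueue(49) -> [21, 43, 49]
dequeue()->21, [43, 49]
enqueue(41) -> [43, 49, 41]
dequeue()->43, [49, 41]
enqueue(2) -> [49, 41, 2]
dequeue()->49, [41, 2]
dequeue()->41, [2]

Final queue: [2]


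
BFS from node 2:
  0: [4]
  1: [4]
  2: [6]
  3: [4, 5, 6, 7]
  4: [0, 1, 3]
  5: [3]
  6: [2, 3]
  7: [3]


Visit 2, enqueue [6]
Visit 6, enqueue [3]
Visit 3, enqueue [4, 5, 7]
Visit 4, enqueue [0, 1]
Visit 5, enqueue []
Visit 7, enqueue []
Visit 0, enqueue []
Visit 1, enqueue []

BFS order: [2, 6, 3, 4, 5, 7, 0, 1]


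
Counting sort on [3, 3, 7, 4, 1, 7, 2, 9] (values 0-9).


Input: [3, 3, 7, 4, 1, 7, 2, 9]
Counts: [0, 1, 1, 2, 1, 0, 0, 2, 0, 1]

Sorted: [1, 2, 3, 3, 4, 7, 7, 9]


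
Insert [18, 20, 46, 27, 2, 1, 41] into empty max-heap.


Insert 18: [18]
Insert 20: [20, 18]
Insert 46: [46, 18, 20]
Insert 27: [46, 27, 20, 18]
Insert 2: [46, 27, 20, 18, 2]
Insert 1: [46, 27, 20, 18, 2, 1]
Insert 41: [46, 27, 41, 18, 2, 1, 20]

Final heap: [46, 27, 41, 18, 2, 1, 20]


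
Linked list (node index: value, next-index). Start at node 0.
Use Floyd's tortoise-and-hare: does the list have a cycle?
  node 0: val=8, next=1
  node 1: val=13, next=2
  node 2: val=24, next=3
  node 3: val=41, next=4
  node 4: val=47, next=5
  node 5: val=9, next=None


Floyd's tortoise (slow, +1) and hare (fast, +2):
  init: slow=0, fast=0
  step 1: slow=1, fast=2
  step 2: slow=2, fast=4
  step 3: fast 4->5->None, no cycle

Cycle: no


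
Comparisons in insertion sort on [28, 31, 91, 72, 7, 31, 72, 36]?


Algorithm: insertion sort
Input: [28, 31, 91, 72, 7, 31, 72, 36]
Sorted: [7, 28, 31, 31, 36, 72, 72, 91]

17


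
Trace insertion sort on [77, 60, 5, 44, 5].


Initial: [77, 60, 5, 44, 5]
Insert 60: [60, 77, 5, 44, 5]
Insert 5: [5, 60, 77, 44, 5]
Insert 44: [5, 44, 60, 77, 5]
Insert 5: [5, 5, 44, 60, 77]

Sorted: [5, 5, 44, 60, 77]


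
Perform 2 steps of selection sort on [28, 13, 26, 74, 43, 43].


Initial: [28, 13, 26, 74, 43, 43]
Step 1: min=13 at 1
  Swap: [13, 28, 26, 74, 43, 43]
Step 2: min=26 at 2
  Swap: [13, 26, 28, 74, 43, 43]

After 2 steps: [13, 26, 28, 74, 43, 43]


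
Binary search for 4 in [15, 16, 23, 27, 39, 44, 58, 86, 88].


Step 1: lo=0, hi=8, mid=4, val=39
Step 2: lo=0, hi=3, mid=1, val=16
Step 3: lo=0, hi=0, mid=0, val=15

Not found


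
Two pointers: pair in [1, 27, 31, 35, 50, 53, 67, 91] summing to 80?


lo=0(1)+hi=7(91)=92
lo=0(1)+hi=6(67)=68
lo=1(27)+hi=6(67)=94
lo=1(27)+hi=5(53)=80

Yes: 27+53=80


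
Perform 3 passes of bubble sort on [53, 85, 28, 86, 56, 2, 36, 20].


Initial: [53, 85, 28, 86, 56, 2, 36, 20]
Pass 1: [53, 28, 85, 56, 2, 36, 20, 86] (5 swaps)
Pass 2: [28, 53, 56, 2, 36, 20, 85, 86] (5 swaps)
Pass 3: [28, 53, 2, 36, 20, 56, 85, 86] (3 swaps)

After 3 passes: [28, 53, 2, 36, 20, 56, 85, 86]


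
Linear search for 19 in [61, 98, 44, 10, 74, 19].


i=0: 61!=19
i=1: 98!=19
i=2: 44!=19
i=3: 10!=19
i=4: 74!=19
i=5: 19==19 found!

Found at 5, 6 comps


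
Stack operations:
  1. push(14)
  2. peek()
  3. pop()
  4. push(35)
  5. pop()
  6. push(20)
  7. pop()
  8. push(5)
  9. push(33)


push(14) -> [14]
peek()->14
pop()->14, []
push(35) -> [35]
pop()->35, []
push(20) -> [20]
pop()->20, []
push(5) -> [5]
push(33) -> [5, 33]

Final stack: [5, 33]


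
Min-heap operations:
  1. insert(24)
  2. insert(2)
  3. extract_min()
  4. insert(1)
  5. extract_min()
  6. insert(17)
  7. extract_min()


insert(24) -> [24]
insert(2) -> [2, 24]
extract_min()->2, [24]
insert(1) -> [1, 24]
extract_min()->1, [24]
insert(17) -> [17, 24]
extract_min()->17, [24]

Final heap: [24]


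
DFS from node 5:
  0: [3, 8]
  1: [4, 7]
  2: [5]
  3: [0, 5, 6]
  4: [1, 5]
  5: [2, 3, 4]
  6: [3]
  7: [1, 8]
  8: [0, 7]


Visit 5, push [4, 3, 2]
Visit 2, push []
Visit 3, push [6, 0]
Visit 0, push [8]
Visit 8, push [7]
Visit 7, push [1]
Visit 1, push [4]
Visit 4, push []
Visit 6, push []

DFS order: [5, 2, 3, 0, 8, 7, 1, 4, 6]


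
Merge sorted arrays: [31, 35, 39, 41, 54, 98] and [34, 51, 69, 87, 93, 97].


Take 31 from A
Take 34 from B
Take 35 from A
Take 39 from A
Take 41 from A
Take 51 from B
Take 54 from A
Take 69 from B
Take 87 from B
Take 93 from B
Take 97 from B

Merged: [31, 34, 35, 39, 41, 51, 54, 69, 87, 93, 97, 98]


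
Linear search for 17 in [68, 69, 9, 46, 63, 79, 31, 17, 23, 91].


i=0: 68!=17
i=1: 69!=17
i=2: 9!=17
i=3: 46!=17
i=4: 63!=17
i=5: 79!=17
i=6: 31!=17
i=7: 17==17 found!

Found at 7, 8 comps


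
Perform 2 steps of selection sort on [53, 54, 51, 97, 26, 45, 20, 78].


Initial: [53, 54, 51, 97, 26, 45, 20, 78]
Step 1: min=20 at 6
  Swap: [20, 54, 51, 97, 26, 45, 53, 78]
Step 2: min=26 at 4
  Swap: [20, 26, 51, 97, 54, 45, 53, 78]

After 2 steps: [20, 26, 51, 97, 54, 45, 53, 78]


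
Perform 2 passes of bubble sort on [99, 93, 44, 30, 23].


Initial: [99, 93, 44, 30, 23]
Pass 1: [93, 44, 30, 23, 99] (4 swaps)
Pass 2: [44, 30, 23, 93, 99] (3 swaps)

After 2 passes: [44, 30, 23, 93, 99]


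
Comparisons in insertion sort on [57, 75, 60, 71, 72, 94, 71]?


Algorithm: insertion sort
Input: [57, 75, 60, 71, 72, 94, 71]
Sorted: [57, 60, 71, 71, 72, 75, 94]

12


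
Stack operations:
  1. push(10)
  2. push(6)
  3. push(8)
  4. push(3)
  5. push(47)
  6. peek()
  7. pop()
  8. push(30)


push(10) -> [10]
push(6) -> [10, 6]
push(8) -> [10, 6, 8]
push(3) -> [10, 6, 8, 3]
push(47) -> [10, 6, 8, 3, 47]
peek()->47
pop()->47, [10, 6, 8, 3]
push(30) -> [10, 6, 8, 3, 30]

Final stack: [10, 6, 8, 3, 30]


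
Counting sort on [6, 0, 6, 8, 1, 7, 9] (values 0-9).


Input: [6, 0, 6, 8, 1, 7, 9]
Counts: [1, 1, 0, 0, 0, 0, 2, 1, 1, 1]

Sorted: [0, 1, 6, 6, 7, 8, 9]


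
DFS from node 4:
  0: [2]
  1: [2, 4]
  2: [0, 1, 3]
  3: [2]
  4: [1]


Visit 4, push [1]
Visit 1, push [2]
Visit 2, push [3, 0]
Visit 0, push []
Visit 3, push []

DFS order: [4, 1, 2, 0, 3]


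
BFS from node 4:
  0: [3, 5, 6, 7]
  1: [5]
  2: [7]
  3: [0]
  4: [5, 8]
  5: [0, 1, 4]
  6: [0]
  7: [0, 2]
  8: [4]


Visit 4, enqueue [5, 8]
Visit 5, enqueue [0, 1]
Visit 8, enqueue []
Visit 0, enqueue [3, 6, 7]
Visit 1, enqueue []
Visit 3, enqueue []
Visit 6, enqueue []
Visit 7, enqueue [2]
Visit 2, enqueue []

BFS order: [4, 5, 8, 0, 1, 3, 6, 7, 2]


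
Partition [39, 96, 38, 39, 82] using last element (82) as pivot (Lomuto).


Pivot: 82
  39 <= 82: advance i (no swap)
  38 <= 82: swap -> [39, 38, 96, 39, 82]
  39 <= 82: swap -> [39, 38, 39, 96, 82]
Place pivot at 3: [39, 38, 39, 82, 96]

Partitioned: [39, 38, 39, 82, 96]


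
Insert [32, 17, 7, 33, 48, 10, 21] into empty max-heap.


Insert 32: [32]
Insert 17: [32, 17]
Insert 7: [32, 17, 7]
Insert 33: [33, 32, 7, 17]
Insert 48: [48, 33, 7, 17, 32]
Insert 10: [48, 33, 10, 17, 32, 7]
Insert 21: [48, 33, 21, 17, 32, 7, 10]

Final heap: [48, 33, 21, 17, 32, 7, 10]


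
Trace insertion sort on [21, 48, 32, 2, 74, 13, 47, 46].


Initial: [21, 48, 32, 2, 74, 13, 47, 46]
Insert 48: [21, 48, 32, 2, 74, 13, 47, 46]
Insert 32: [21, 32, 48, 2, 74, 13, 47, 46]
Insert 2: [2, 21, 32, 48, 74, 13, 47, 46]
Insert 74: [2, 21, 32, 48, 74, 13, 47, 46]
Insert 13: [2, 13, 21, 32, 48, 74, 47, 46]
Insert 47: [2, 13, 21, 32, 47, 48, 74, 46]
Insert 46: [2, 13, 21, 32, 46, 47, 48, 74]

Sorted: [2, 13, 21, 32, 46, 47, 48, 74]


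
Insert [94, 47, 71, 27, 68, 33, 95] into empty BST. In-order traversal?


Insert 94: root
Insert 47: L from 94
Insert 71: L from 94 -> R from 47
Insert 27: L from 94 -> L from 47
Insert 68: L from 94 -> R from 47 -> L from 71
Insert 33: L from 94 -> L from 47 -> R from 27
Insert 95: R from 94

In-order: [27, 33, 47, 68, 71, 94, 95]


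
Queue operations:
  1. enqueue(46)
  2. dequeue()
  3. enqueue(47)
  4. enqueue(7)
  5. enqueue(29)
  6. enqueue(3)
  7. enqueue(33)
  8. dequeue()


enqueue(46) -> [46]
dequeue()->46, []
enqueue(47) -> [47]
enqueue(7) -> [47, 7]
enqueue(29) -> [47, 7, 29]
enqueue(3) -> [47, 7, 29, 3]
enqueue(33) -> [47, 7, 29, 3, 33]
dequeue()->47, [7, 29, 3, 33]

Final queue: [7, 29, 3, 33]


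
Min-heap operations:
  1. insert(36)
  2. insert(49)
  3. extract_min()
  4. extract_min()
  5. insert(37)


insert(36) -> [36]
insert(49) -> [36, 49]
extract_min()->36, [49]
extract_min()->49, []
insert(37) -> [37]

Final heap: [37]


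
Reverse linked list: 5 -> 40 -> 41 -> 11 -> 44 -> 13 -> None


Step 1: curr=5, set curr.next=prev(None) | reversed so far: 5
Step 2: curr=40, set curr.next=prev(5) | reversed so far: 40 -> 5
Step 3: curr=41, set curr.next=prev(40) | reversed so far: 41 -> 40 -> 5
Step 4: curr=11, set curr.next=prev(41) | reversed so far: 11 -> 41 -> 40 -> 5
Step 5: curr=44, set curr.next=prev(11) | reversed so far: 44 -> 11 -> 41 -> 40 -> 5
Step 6: curr=13, set curr.next=prev(44) | reversed so far: 13 -> 44 -> 11 -> 41 -> 40 -> 5

13 -> 44 -> 11 -> 41 -> 40 -> 5 -> None


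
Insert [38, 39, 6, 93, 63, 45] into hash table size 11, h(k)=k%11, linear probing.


Insert 38: h=5 -> slot 5
Insert 39: h=6 -> slot 6
Insert 6: h=6, 1 probes -> slot 7
Insert 93: h=5, 3 probes -> slot 8
Insert 63: h=8, 1 probes -> slot 9
Insert 45: h=1 -> slot 1

Table: [None, 45, None, None, None, 38, 39, 6, 93, 63, None]


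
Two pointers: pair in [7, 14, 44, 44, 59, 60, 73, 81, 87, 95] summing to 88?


lo=0(7)+hi=9(95)=102
lo=0(7)+hi=8(87)=94
lo=0(7)+hi=7(81)=88

Yes: 7+81=88


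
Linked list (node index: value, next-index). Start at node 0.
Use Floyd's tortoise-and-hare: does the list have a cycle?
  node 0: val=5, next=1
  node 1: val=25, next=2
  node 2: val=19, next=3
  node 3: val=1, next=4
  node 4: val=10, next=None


Floyd's tortoise (slow, +1) and hare (fast, +2):
  init: slow=0, fast=0
  step 1: slow=1, fast=2
  step 2: slow=2, fast=4
  step 3: fast -> None, no cycle

Cycle: no


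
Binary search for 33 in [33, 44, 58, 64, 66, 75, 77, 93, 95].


Step 1: lo=0, hi=8, mid=4, val=66
Step 2: lo=0, hi=3, mid=1, val=44
Step 3: lo=0, hi=0, mid=0, val=33

Found at index 0


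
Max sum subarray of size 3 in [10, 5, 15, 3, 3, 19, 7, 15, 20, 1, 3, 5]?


[0:3]: 30
[1:4]: 23
[2:5]: 21
[3:6]: 25
[4:7]: 29
[5:8]: 41
[6:9]: 42
[7:10]: 36
[8:11]: 24
[9:12]: 9

Max: 42 at [6:9]


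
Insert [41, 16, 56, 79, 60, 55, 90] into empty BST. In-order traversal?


Insert 41: root
Insert 16: L from 41
Insert 56: R from 41
Insert 79: R from 41 -> R from 56
Insert 60: R from 41 -> R from 56 -> L from 79
Insert 55: R from 41 -> L from 56
Insert 90: R from 41 -> R from 56 -> R from 79

In-order: [16, 41, 55, 56, 60, 79, 90]


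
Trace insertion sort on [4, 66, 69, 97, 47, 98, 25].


Initial: [4, 66, 69, 97, 47, 98, 25]
Insert 66: [4, 66, 69, 97, 47, 98, 25]
Insert 69: [4, 66, 69, 97, 47, 98, 25]
Insert 97: [4, 66, 69, 97, 47, 98, 25]
Insert 47: [4, 47, 66, 69, 97, 98, 25]
Insert 98: [4, 47, 66, 69, 97, 98, 25]
Insert 25: [4, 25, 47, 66, 69, 97, 98]

Sorted: [4, 25, 47, 66, 69, 97, 98]


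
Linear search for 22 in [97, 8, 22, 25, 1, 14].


i=0: 97!=22
i=1: 8!=22
i=2: 22==22 found!

Found at 2, 3 comps


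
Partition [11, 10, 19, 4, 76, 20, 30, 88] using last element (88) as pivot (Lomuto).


Pivot: 88
  11 <= 88: advance i (no swap)
  10 <= 88: advance i (no swap)
  19 <= 88: advance i (no swap)
  4 <= 88: advance i (no swap)
  76 <= 88: advance i (no swap)
  20 <= 88: advance i (no swap)
  30 <= 88: advance i (no swap)
Place pivot at 7: [11, 10, 19, 4, 76, 20, 30, 88]

Partitioned: [11, 10, 19, 4, 76, 20, 30, 88]


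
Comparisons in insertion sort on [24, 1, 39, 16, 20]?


Algorithm: insertion sort
Input: [24, 1, 39, 16, 20]
Sorted: [1, 16, 20, 24, 39]

8


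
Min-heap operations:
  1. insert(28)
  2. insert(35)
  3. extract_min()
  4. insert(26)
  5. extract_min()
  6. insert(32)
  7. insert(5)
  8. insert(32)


insert(28) -> [28]
insert(35) -> [28, 35]
extract_min()->28, [35]
insert(26) -> [26, 35]
extract_min()->26, [35]
insert(32) -> [32, 35]
insert(5) -> [5, 35, 32]
insert(32) -> [5, 32, 32, 35]

Final heap: [5, 32, 32, 35]


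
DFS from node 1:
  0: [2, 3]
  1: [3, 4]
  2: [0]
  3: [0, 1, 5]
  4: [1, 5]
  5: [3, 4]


Visit 1, push [4, 3]
Visit 3, push [5, 0]
Visit 0, push [2]
Visit 2, push []
Visit 5, push [4]
Visit 4, push []

DFS order: [1, 3, 0, 2, 5, 4]


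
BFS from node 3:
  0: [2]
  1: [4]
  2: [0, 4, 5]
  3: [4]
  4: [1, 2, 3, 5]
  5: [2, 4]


Visit 3, enqueue [4]
Visit 4, enqueue [1, 2, 5]
Visit 1, enqueue []
Visit 2, enqueue [0]
Visit 5, enqueue []
Visit 0, enqueue []

BFS order: [3, 4, 1, 2, 5, 0]


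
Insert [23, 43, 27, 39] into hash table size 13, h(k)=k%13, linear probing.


Insert 23: h=10 -> slot 10
Insert 43: h=4 -> slot 4
Insert 27: h=1 -> slot 1
Insert 39: h=0 -> slot 0

Table: [39, 27, None, None, 43, None, None, None, None, None, 23, None, None]


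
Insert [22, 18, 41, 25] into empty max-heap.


Insert 22: [22]
Insert 18: [22, 18]
Insert 41: [41, 18, 22]
Insert 25: [41, 25, 22, 18]

Final heap: [41, 25, 22, 18]


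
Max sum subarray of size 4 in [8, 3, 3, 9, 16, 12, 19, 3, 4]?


[0:4]: 23
[1:5]: 31
[2:6]: 40
[3:7]: 56
[4:8]: 50
[5:9]: 38

Max: 56 at [3:7]


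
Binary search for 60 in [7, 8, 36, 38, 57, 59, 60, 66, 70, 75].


Step 1: lo=0, hi=9, mid=4, val=57
Step 2: lo=5, hi=9, mid=7, val=66
Step 3: lo=5, hi=6, mid=5, val=59
Step 4: lo=6, hi=6, mid=6, val=60

Found at index 6


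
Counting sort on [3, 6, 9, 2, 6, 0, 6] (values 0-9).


Input: [3, 6, 9, 2, 6, 0, 6]
Counts: [1, 0, 1, 1, 0, 0, 3, 0, 0, 1]

Sorted: [0, 2, 3, 6, 6, 6, 9]


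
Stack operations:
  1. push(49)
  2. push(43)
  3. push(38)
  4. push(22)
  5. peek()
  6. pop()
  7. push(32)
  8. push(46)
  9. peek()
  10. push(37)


push(49) -> [49]
push(43) -> [49, 43]
push(38) -> [49, 43, 38]
push(22) -> [49, 43, 38, 22]
peek()->22
pop()->22, [49, 43, 38]
push(32) -> [49, 43, 38, 32]
push(46) -> [49, 43, 38, 32, 46]
peek()->46
push(37) -> [49, 43, 38, 32, 46, 37]

Final stack: [49, 43, 38, 32, 46, 37]


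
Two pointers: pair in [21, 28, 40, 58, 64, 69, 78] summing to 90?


lo=0(21)+hi=6(78)=99
lo=0(21)+hi=5(69)=90

Yes: 21+69=90


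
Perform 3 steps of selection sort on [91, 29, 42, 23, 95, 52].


Initial: [91, 29, 42, 23, 95, 52]
Step 1: min=23 at 3
  Swap: [23, 29, 42, 91, 95, 52]
Step 2: min=29 at 1
  Swap: [23, 29, 42, 91, 95, 52]
Step 3: min=42 at 2
  Swap: [23, 29, 42, 91, 95, 52]

After 3 steps: [23, 29, 42, 91, 95, 52]


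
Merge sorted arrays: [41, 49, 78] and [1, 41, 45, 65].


Take 1 from B
Take 41 from A
Take 41 from B
Take 45 from B
Take 49 from A
Take 65 from B

Merged: [1, 41, 41, 45, 49, 65, 78]


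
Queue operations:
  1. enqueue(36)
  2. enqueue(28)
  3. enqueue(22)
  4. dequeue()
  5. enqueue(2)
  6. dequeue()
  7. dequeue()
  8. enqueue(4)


enqueue(36) -> [36]
enqueue(28) -> [36, 28]
enqueue(22) -> [36, 28, 22]
dequeue()->36, [28, 22]
enqueue(2) -> [28, 22, 2]
dequeue()->28, [22, 2]
dequeue()->22, [2]
enqueue(4) -> [2, 4]

Final queue: [2, 4]


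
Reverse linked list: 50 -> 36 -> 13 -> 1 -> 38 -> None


Step 1: curr=50, set curr.next=prev(None) | reversed so far: 50
Step 2: curr=36, set curr.next=prev(50) | reversed so far: 36 -> 50
Step 3: curr=13, set curr.next=prev(36) | reversed so far: 13 -> 36 -> 50
Step 4: curr=1, set curr.next=prev(13) | reversed so far: 1 -> 13 -> 36 -> 50
Step 5: curr=38, set curr.next=prev(1) | reversed so far: 38 -> 1 -> 13 -> 36 -> 50

38 -> 1 -> 13 -> 36 -> 50 -> None


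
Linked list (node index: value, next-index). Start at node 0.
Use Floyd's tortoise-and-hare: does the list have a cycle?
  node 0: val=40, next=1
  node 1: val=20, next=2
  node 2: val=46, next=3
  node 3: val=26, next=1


Floyd's tortoise (slow, +1) and hare (fast, +2):
  init: slow=0, fast=0
  step 1: slow=1, fast=2
  step 2: slow=2, fast=1
  step 3: slow=3, fast=3
  slow == fast at node 3: cycle detected

Cycle: yes


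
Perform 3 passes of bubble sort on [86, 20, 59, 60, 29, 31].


Initial: [86, 20, 59, 60, 29, 31]
Pass 1: [20, 59, 60, 29, 31, 86] (5 swaps)
Pass 2: [20, 59, 29, 31, 60, 86] (2 swaps)
Pass 3: [20, 29, 31, 59, 60, 86] (2 swaps)

After 3 passes: [20, 29, 31, 59, 60, 86]


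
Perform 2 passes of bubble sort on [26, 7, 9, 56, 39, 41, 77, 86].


Initial: [26, 7, 9, 56, 39, 41, 77, 86]
Pass 1: [7, 9, 26, 39, 41, 56, 77, 86] (4 swaps)
Pass 2: [7, 9, 26, 39, 41, 56, 77, 86] (0 swaps)

After 2 passes: [7, 9, 26, 39, 41, 56, 77, 86]


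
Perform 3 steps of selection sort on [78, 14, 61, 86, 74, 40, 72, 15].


Initial: [78, 14, 61, 86, 74, 40, 72, 15]
Step 1: min=14 at 1
  Swap: [14, 78, 61, 86, 74, 40, 72, 15]
Step 2: min=15 at 7
  Swap: [14, 15, 61, 86, 74, 40, 72, 78]
Step 3: min=40 at 5
  Swap: [14, 15, 40, 86, 74, 61, 72, 78]

After 3 steps: [14, 15, 40, 86, 74, 61, 72, 78]


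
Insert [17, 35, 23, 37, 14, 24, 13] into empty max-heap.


Insert 17: [17]
Insert 35: [35, 17]
Insert 23: [35, 17, 23]
Insert 37: [37, 35, 23, 17]
Insert 14: [37, 35, 23, 17, 14]
Insert 24: [37, 35, 24, 17, 14, 23]
Insert 13: [37, 35, 24, 17, 14, 23, 13]

Final heap: [37, 35, 24, 17, 14, 23, 13]


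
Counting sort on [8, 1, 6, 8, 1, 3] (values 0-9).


Input: [8, 1, 6, 8, 1, 3]
Counts: [0, 2, 0, 1, 0, 0, 1, 0, 2, 0]

Sorted: [1, 1, 3, 6, 8, 8]


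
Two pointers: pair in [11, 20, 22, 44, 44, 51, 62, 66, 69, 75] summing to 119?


lo=0(11)+hi=9(75)=86
lo=1(20)+hi=9(75)=95
lo=2(22)+hi=9(75)=97
lo=3(44)+hi=9(75)=119

Yes: 44+75=119
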